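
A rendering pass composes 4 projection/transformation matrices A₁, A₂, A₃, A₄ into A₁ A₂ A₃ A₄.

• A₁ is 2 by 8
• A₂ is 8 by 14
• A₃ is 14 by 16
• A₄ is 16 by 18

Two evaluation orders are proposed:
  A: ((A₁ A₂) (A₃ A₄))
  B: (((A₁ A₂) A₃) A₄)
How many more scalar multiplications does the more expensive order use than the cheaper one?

3512

Order A = ((A₁ A₂) (A₃ A₄)): (A₁ A₂): 2×8 by 8×14 → 2×14, cost 2·8·14 = 224; (A₃ A₄): 14×16 by 16×18 → 14×18, cost 14·16·18 = 4032; ((A₁ A₂) (A₃ A₄)): 2×14 by 14×18 → 2×18, cost 2·14·18 = 504; cumulative 4760. Total 4760.
Order B = (((A₁ A₂) A₃) A₄): (A₁ A₂): 2×8 by 8×14 → 2×14, cost 2·8·14 = 224; ((A₁ A₂) A₃): 2×14 by 14×16 → 2×16, cost 2·14·16 = 448; cumulative 672; (((A₁ A₂) A₃) A₄): 2×16 by 16×18 → 2×18, cost 2·16·18 = 576; cumulative 1248. Total 1248.
Difference: |4760 − 1248| = 3512.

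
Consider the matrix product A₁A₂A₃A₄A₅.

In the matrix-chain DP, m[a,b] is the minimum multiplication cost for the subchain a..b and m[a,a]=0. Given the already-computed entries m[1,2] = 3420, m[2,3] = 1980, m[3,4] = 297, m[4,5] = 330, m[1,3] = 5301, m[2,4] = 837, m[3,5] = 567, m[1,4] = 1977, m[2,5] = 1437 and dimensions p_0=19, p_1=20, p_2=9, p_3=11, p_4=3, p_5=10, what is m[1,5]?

2547

m[1,5] = min over k∈[1,4] of m[1,k]+m[k+1,5]+p_{0}·p_k·p_{5}.
k=1: 0 + 1437 + 19·20·10 = 5237; k=2: 3420 + 567 + 19·9·10 = 5697; k=3: 5301 + 330 + 19·11·10 = 7721; k=4: 1977 + 0 + 19·3·10 = 2547.
Minimum: 2547 at k=4.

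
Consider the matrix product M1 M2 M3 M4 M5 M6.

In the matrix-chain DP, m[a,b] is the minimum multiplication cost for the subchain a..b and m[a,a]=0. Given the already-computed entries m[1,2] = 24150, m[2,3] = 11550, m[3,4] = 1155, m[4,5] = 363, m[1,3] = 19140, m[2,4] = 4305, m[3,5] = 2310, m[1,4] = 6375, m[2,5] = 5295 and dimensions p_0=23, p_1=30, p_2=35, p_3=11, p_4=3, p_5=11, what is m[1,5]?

m[1,5] = min over k∈[1,4] of m[1,k]+m[k+1,5]+p_{0}·p_k·p_{5}.
k=1: 0 + 5295 + 23·30·11 = 12885; k=2: 24150 + 2310 + 23·35·11 = 35315; k=3: 19140 + 363 + 23·11·11 = 22286; k=4: 6375 + 0 + 23·3·11 = 7134.
Minimum: 7134 at k=4.

7134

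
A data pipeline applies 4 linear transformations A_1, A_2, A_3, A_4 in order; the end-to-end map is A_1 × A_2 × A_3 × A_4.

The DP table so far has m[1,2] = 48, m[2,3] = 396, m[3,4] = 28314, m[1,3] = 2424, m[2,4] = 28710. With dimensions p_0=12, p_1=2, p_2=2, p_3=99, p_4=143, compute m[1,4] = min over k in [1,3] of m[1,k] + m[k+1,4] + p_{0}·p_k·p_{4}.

31794

m[1,4] = min over k∈[1,3] of m[1,k]+m[k+1,4]+p_{0}·p_k·p_{4}.
k=1: 0 + 28710 + 12·2·143 = 32142; k=2: 48 + 28314 + 12·2·143 = 31794; k=3: 2424 + 0 + 12·99·143 = 172308.
Minimum: 31794 at k=2.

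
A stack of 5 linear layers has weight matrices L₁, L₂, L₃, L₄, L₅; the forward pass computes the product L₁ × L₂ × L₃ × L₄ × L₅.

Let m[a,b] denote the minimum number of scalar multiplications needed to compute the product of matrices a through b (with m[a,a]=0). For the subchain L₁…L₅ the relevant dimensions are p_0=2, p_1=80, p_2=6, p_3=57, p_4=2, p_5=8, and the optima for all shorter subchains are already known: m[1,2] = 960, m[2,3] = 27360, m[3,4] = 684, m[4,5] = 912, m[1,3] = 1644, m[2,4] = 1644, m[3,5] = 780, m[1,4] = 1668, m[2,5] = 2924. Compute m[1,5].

m[1,5] = min over k∈[1,4] of m[1,k]+m[k+1,5]+p_{0}·p_k·p_{5}.
k=1: 0 + 2924 + 2·80·8 = 4204; k=2: 960 + 780 + 2·6·8 = 1836; k=3: 1644 + 912 + 2·57·8 = 3468; k=4: 1668 + 0 + 2·2·8 = 1700.
Minimum: 1700 at k=4.

1700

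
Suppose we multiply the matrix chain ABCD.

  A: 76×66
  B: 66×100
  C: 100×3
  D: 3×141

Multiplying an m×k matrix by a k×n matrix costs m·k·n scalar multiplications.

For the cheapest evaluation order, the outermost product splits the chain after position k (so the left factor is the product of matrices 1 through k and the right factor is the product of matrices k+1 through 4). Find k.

Adjacent pairs: AB = 76·66·100 = 501600; BC = 66·100·3 = 19800; CD = 100·3·141 = 42300.
Length 3: A..C: k=1: 0+19800+76·66·3=34848; k=2: 501600+0+76·100·3=524400 → min 34848 | B..D: k=2: 0+42300+66·100·141=972900; k=3: 19800+0+66·3·141=47718 → min 47718.
Top-level splits: k=1: (A..A)·(B..D) → 0+47718+76·66·141 = 754974; k=2: (A..B)·(C..D) → 501600+42300+76·100·141 = 1615500; k=3: (A..C)·(D..D) → 34848+0+76·3·141 = 66996.
Best split is after C, i.e. k = 3.

3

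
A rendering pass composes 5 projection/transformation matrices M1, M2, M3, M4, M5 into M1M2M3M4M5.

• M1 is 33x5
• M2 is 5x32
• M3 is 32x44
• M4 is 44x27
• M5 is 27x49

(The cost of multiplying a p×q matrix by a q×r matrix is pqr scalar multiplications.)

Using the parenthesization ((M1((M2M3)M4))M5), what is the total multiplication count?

(M2M3): 5×32 by 32×44 → 5×44, cost 5·32·44 = 7040
((M2M3)M4): 5×44 by 44×27 → 5×27, cost 5·44·27 = 5940; cumulative 12980
(M1((M2M3)M4)): 33×5 by 5×27 → 33×27, cost 33·5·27 = 4455; cumulative 17435
((M1((M2M3)M4))M5): 33×27 by 27×49 → 33×49, cost 33·27·49 = 43659; cumulative 61094
Total: 61094 scalar multiplications.

61094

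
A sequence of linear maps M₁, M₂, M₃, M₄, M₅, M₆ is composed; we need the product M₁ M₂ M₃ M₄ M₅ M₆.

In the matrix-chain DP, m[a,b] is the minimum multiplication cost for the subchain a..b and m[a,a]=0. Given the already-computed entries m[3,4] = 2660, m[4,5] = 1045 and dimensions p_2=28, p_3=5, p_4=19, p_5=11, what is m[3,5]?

m[3,5] = min over k∈[3,4] of m[3,k]+m[k+1,5]+p_{2}·p_k·p_{5}.
k=3: 0 + 1045 + 28·5·11 = 2585; k=4: 2660 + 0 + 28·19·11 = 8512.
Minimum: 2585 at k=3.

2585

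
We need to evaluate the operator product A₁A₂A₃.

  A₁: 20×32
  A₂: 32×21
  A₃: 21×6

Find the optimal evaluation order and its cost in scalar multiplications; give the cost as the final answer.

(A₁(A₂A₃)): cost 7872.
((A₁A₂)A₃): cost 15960.
Optimal: (A₁(A₂A₃)) with cost 7872.

7872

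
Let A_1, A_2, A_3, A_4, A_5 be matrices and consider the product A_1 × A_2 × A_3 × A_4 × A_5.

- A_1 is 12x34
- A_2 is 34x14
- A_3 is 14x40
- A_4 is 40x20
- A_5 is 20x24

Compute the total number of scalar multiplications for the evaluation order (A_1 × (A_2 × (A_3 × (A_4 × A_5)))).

(A_4 × A_5): 40×20 by 20×24 → 40×24, cost 40·20·24 = 19200
(A_3 × (A_4 × A_5)): 14×40 by 40×24 → 14×24, cost 14·40·24 = 13440; cumulative 32640
(A_2 × (A_3 × (A_4 × A_5))): 34×14 by 14×24 → 34×24, cost 34·14·24 = 11424; cumulative 44064
(A_1 × (A_2 × (A_3 × (A_4 × A_5)))): 12×34 by 34×24 → 12×24, cost 12·34·24 = 9792; cumulative 53856
Total: 53856 scalar multiplications.

53856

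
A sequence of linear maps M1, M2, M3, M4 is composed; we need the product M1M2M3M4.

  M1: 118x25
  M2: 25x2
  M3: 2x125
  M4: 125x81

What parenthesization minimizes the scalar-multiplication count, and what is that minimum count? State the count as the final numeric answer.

45266

Adjacent pairs: M1M2 = 118·25·2 = 5900; M2M3 = 25·2·125 = 6250; M3M4 = 2·125·81 = 20250.
Length 3: M1..M3: k=1: 0+6250+118·25·125=375000; k=2: 5900+0+118·2·125=35400 → min 35400 | M2..M4: k=2: 0+20250+25·2·81=24300; k=3: 6250+0+25·125·81=259375 → min 24300.
Length 4: M1..M4: k=1: 0+24300+118·25·81=263250; k=2: 5900+20250+118·2·81=45266; k=3: 35400+0+118·125·81=1230150 → min 45266.
Optimal parenthesization: ((M1M2)(M3M4)) with cost 45266.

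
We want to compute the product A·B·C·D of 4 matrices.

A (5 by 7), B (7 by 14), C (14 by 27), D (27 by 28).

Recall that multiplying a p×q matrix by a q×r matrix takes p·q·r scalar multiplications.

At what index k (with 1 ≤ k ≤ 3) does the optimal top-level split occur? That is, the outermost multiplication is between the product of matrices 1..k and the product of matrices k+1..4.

3

Adjacent pairs: AB = 5·7·14 = 490; BC = 7·14·27 = 2646; CD = 14·27·28 = 10584.
Length 3: A..C: k=1: 0+2646+5·7·27=3591; k=2: 490+0+5·14·27=2380 → min 2380 | B..D: k=2: 0+10584+7·14·28=13328; k=3: 2646+0+7·27·28=7938 → min 7938.
Top-level splits: k=1: (A..A)·(B..D) → 0+7938+5·7·28 = 8918; k=2: (A..B)·(C..D) → 490+10584+5·14·28 = 13034; k=3: (A..C)·(D..D) → 2380+0+5·27·28 = 6160.
Best split is after C, i.e. k = 3.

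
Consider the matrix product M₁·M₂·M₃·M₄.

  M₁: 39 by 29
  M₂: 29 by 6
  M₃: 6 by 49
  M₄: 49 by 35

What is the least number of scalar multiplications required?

25266

Adjacent pairs: M₁M₂ = 39·29·6 = 6786; M₂M₃ = 29·6·49 = 8526; M₃M₄ = 6·49·35 = 10290.
Length 3: M₁..M₃: k=1: 0+8526+39·29·49=63945; k=2: 6786+0+39·6·49=18252 → min 18252 | M₂..M₄: k=2: 0+10290+29·6·35=16380; k=3: 8526+0+29·49·35=58261 → min 16380.
Length 4: M₁..M₄: k=1: 0+16380+39·29·35=55965; k=2: 6786+10290+39·6·35=25266; k=3: 18252+0+39·49·35=85137 → min 25266.
Optimal order: ((M₁·M₂)·(M₃·M₄)) with cost 25266.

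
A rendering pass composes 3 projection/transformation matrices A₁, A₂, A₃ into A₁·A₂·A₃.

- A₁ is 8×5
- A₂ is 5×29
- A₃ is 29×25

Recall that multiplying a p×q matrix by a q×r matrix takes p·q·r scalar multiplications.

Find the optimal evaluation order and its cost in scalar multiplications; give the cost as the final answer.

4625

(A₁·(A₂·A₃)): cost 4625.
((A₁·A₂)·A₃): cost 6960.
Optimal: (A₁·(A₂·A₃)) with cost 4625.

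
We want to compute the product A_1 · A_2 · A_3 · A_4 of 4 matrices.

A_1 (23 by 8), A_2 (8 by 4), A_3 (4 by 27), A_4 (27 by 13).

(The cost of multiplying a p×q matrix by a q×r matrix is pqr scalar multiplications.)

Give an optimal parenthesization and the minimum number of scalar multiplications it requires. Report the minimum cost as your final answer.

Adjacent pairs: A_1A_2 = 23·8·4 = 736; A_2A_3 = 8·4·27 = 864; A_3A_4 = 4·27·13 = 1404.
Length 3: A_1..A_3: k=1: 0+864+23·8·27=5832; k=2: 736+0+23·4·27=3220 → min 3220 | A_2..A_4: k=2: 0+1404+8·4·13=1820; k=3: 864+0+8·27·13=3672 → min 1820.
Length 4: A_1..A_4: k=1: 0+1820+23·8·13=4212; k=2: 736+1404+23·4·13=3336; k=3: 3220+0+23·27·13=11293 → min 3336.
Optimal parenthesization: ((A_1 · A_2) · (A_3 · A_4)) with cost 3336.

3336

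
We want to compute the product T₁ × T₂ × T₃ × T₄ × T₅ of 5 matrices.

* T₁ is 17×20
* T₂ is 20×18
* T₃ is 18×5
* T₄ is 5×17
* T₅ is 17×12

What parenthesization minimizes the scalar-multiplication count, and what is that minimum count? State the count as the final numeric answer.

5540

Adjacent pairs: T₁T₂ = 17·20·18 = 6120; T₂T₃ = 20·18·5 = 1800; T₃T₄ = 18·5·17 = 1530; T₄T₅ = 5·17·12 = 1020.
Length 3: T₁..T₃: k=1: 0+1800+17·20·5=3500; k=2: 6120+0+17·18·5=7650 → min 3500 | T₂..T₄: k=2: 0+1530+20·18·17=7650; k=3: 1800+0+20·5·17=3500 → min 3500 | T₃..T₅: k=3: 0+1020+18·5·12=2100; k=4: 1530+0+18·17·12=5202 → min 2100.
Length 4: T₁..T₄: k=1: 0+3500+17·20·17=9280; k=2: 6120+1530+17·18·17=12852; k=3: 3500+0+17·5·17=4945 → min 4945 | T₂..T₅: k=2: 0+2100+20·18·12=6420; k=3: 1800+1020+20·5·12=4020; k=4: 3500+0+20·17·12=7580 → min 4020.
Length 5: T₁..T₅: k=1: 0+4020+17·20·12=8100; k=2: 6120+2100+17·18·12=11892; k=3: 3500+1020+17·5·12=5540; k=4: 4945+0+17·17·12=8413 → min 5540.
Optimal parenthesization: ((T₁ × (T₂ × T₃)) × (T₄ × T₅)) with cost 5540.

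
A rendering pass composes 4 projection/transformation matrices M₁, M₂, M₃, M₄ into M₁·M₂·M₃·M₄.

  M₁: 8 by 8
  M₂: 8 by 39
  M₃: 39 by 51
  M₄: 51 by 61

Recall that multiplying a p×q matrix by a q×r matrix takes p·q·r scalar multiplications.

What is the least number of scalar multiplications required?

43296

Adjacent pairs: M₁M₂ = 8·8·39 = 2496; M₂M₃ = 8·39·51 = 15912; M₃M₄ = 39·51·61 = 121329.
Length 3: M₁..M₃: k=1: 0+15912+8·8·51=19176; k=2: 2496+0+8·39·51=18408 → min 18408 | M₂..M₄: k=2: 0+121329+8·39·61=140361; k=3: 15912+0+8·51·61=40800 → min 40800.
Length 4: M₁..M₄: k=1: 0+40800+8·8·61=44704; k=2: 2496+121329+8·39·61=142857; k=3: 18408+0+8·51·61=43296 → min 43296.
Optimal order: (((M₁·M₂)·M₃)·M₄) with cost 43296.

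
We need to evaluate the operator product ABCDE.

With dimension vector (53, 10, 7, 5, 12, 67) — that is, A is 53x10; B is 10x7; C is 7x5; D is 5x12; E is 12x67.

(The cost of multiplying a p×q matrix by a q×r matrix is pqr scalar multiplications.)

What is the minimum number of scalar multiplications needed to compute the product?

Adjacent pairs: AB = 53·10·7 = 3710; BC = 10·7·5 = 350; CD = 7·5·12 = 420; DE = 5·12·67 = 4020.
Length 3: A..C: k=1: 0+350+53·10·5=3000; k=2: 3710+0+53·7·5=5565 → min 3000 | B..D: k=2: 0+420+10·7·12=1260; k=3: 350+0+10·5·12=950 → min 950 | C..E: k=3: 0+4020+7·5·67=6365; k=4: 420+0+7·12·67=6048 → min 6048.
Length 4: A..D: k=1: 0+950+53·10·12=7310; k=2: 3710+420+53·7·12=8582; k=3: 3000+0+53·5·12=6180 → min 6180 | B..E: k=2: 0+6048+10·7·67=10738; k=3: 350+4020+10·5·67=7720; k=4: 950+0+10·12·67=8990 → min 7720.
Length 5: A..E: k=1: 0+7720+53·10·67=43230; k=2: 3710+6048+53·7·67=34615; k=3: 3000+4020+53·5·67=24775; k=4: 6180+0+53·12·67=48792 → min 24775.
Optimal order: ((A(BC))(DE)) with cost 24775.

24775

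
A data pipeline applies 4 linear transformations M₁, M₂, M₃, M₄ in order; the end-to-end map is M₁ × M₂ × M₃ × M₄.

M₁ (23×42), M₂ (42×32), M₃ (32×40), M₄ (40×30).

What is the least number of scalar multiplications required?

Adjacent pairs: M₁M₂ = 23·42·32 = 30912; M₂M₃ = 42·32·40 = 53760; M₃M₄ = 32·40·30 = 38400.
Length 3: M₁..M₃: k=1: 0+53760+23·42·40=92400; k=2: 30912+0+23·32·40=60352 → min 60352 | M₂..M₄: k=2: 0+38400+42·32·30=78720; k=3: 53760+0+42·40·30=104160 → min 78720.
Length 4: M₁..M₄: k=1: 0+78720+23·42·30=107700; k=2: 30912+38400+23·32·30=91392; k=3: 60352+0+23·40·30=87952 → min 87952.
Optimal order: (((M₁ × M₂) × M₃) × M₄) with cost 87952.

87952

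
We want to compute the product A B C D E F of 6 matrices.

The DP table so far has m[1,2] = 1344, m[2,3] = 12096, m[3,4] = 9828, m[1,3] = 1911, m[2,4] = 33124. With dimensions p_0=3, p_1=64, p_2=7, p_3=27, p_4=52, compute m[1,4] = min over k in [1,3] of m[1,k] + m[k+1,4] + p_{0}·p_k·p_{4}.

6123

m[1,4] = min over k∈[1,3] of m[1,k]+m[k+1,4]+p_{0}·p_k·p_{4}.
k=1: 0 + 33124 + 3·64·52 = 43108; k=2: 1344 + 9828 + 3·7·52 = 12264; k=3: 1911 + 0 + 3·27·52 = 6123.
Minimum: 6123 at k=3.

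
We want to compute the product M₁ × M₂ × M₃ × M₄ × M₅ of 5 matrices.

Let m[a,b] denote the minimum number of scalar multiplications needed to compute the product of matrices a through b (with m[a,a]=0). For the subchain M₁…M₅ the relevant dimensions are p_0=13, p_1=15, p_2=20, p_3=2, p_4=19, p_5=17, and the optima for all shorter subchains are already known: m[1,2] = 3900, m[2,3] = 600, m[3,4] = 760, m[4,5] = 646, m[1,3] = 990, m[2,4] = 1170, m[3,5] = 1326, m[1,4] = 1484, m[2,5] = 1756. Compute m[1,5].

m[1,5] = min over k∈[1,4] of m[1,k]+m[k+1,5]+p_{0}·p_k·p_{5}.
k=1: 0 + 1756 + 13·15·17 = 5071; k=2: 3900 + 1326 + 13·20·17 = 9646; k=3: 990 + 646 + 13·2·17 = 2078; k=4: 1484 + 0 + 13·19·17 = 5683.
Minimum: 2078 at k=3.

2078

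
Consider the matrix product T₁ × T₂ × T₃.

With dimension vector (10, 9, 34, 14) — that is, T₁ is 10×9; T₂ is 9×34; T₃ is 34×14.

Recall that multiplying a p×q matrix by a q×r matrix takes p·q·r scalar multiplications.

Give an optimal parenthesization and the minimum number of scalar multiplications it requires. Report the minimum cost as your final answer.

(T₁ × (T₂ × T₃)): cost 5544.
((T₁ × T₂) × T₃): cost 7820.
Optimal: (T₁ × (T₂ × T₃)) with cost 5544.

5544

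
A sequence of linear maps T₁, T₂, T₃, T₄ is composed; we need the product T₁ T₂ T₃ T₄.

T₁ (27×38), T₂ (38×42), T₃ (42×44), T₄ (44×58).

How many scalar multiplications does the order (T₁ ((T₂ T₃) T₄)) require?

(T₂ T₃): 38×42 by 42×44 → 38×44, cost 38·42·44 = 70224
((T₂ T₃) T₄): 38×44 by 44×58 → 38×58, cost 38·44·58 = 96976; cumulative 167200
(T₁ ((T₂ T₃) T₄)): 27×38 by 38×58 → 27×58, cost 27·38·58 = 59508; cumulative 226708
Total: 226708 scalar multiplications.

226708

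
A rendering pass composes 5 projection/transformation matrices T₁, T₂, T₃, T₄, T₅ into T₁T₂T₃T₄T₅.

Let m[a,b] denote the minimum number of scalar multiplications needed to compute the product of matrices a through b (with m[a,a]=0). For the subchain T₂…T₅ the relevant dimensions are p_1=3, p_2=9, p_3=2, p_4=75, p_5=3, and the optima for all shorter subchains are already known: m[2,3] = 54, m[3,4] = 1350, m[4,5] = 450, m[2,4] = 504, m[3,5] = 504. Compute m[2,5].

522

m[2,5] = min over k∈[2,4] of m[2,k]+m[k+1,5]+p_{1}·p_k·p_{5}.
k=2: 0 + 504 + 3·9·3 = 585; k=3: 54 + 450 + 3·2·3 = 522; k=4: 504 + 0 + 3·75·3 = 1179.
Minimum: 522 at k=3.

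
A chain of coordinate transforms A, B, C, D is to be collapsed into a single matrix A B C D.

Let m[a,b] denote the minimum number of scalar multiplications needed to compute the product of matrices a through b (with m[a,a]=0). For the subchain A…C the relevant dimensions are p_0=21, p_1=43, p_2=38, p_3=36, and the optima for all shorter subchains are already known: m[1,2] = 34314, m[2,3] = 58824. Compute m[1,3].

63042

m[1,3] = min over k∈[1,2] of m[1,k]+m[k+1,3]+p_{0}·p_k·p_{3}.
k=1: 0 + 58824 + 21·43·36 = 91332; k=2: 34314 + 0 + 21·38·36 = 63042.
Minimum: 63042 at k=2.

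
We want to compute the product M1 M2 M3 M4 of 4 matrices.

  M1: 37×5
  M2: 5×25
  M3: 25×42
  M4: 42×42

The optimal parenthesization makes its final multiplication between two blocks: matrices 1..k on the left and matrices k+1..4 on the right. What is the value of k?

Adjacent pairs: M1M2 = 37·5·25 = 4625; M2M3 = 5·25·42 = 5250; M3M4 = 25·42·42 = 44100.
Length 3: M1..M3: k=1: 0+5250+37·5·42=13020; k=2: 4625+0+37·25·42=43475 → min 13020 | M2..M4: k=2: 0+44100+5·25·42=49350; k=3: 5250+0+5·42·42=14070 → min 14070.
Top-level splits: k=1: (M1..M1)·(M2..M4) → 0+14070+37·5·42 = 21840; k=2: (M1..M2)·(M3..M4) → 4625+44100+37·25·42 = 87575; k=3: (M1..M3)·(M4..M4) → 13020+0+37·42·42 = 78288.
Best split is after M1, i.e. k = 1.

1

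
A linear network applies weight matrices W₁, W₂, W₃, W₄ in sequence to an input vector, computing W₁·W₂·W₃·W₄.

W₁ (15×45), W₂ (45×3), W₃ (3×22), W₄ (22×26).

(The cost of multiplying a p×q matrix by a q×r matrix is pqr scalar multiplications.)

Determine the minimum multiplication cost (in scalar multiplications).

4911

Adjacent pairs: W₁W₂ = 15·45·3 = 2025; W₂W₃ = 45·3·22 = 2970; W₃W₄ = 3·22·26 = 1716.
Length 3: W₁..W₃: k=1: 0+2970+15·45·22=17820; k=2: 2025+0+15·3·22=3015 → min 3015 | W₂..W₄: k=2: 0+1716+45·3·26=5226; k=3: 2970+0+45·22·26=28710 → min 5226.
Length 4: W₁..W₄: k=1: 0+5226+15·45·26=22776; k=2: 2025+1716+15·3·26=4911; k=3: 3015+0+15·22·26=11595 → min 4911.
Optimal order: ((W₁·W₂)·(W₃·W₄)) with cost 4911.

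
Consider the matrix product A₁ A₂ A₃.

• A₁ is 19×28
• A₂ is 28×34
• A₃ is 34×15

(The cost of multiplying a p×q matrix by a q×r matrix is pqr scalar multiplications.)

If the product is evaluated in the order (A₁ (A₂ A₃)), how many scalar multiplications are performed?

22260

(A₂ A₃): 28×34 by 34×15 → 28×15, cost 28·34·15 = 14280
(A₁ (A₂ A₃)): 19×28 by 28×15 → 19×15, cost 19·28·15 = 7980; cumulative 22260
Total: 22260 scalar multiplications.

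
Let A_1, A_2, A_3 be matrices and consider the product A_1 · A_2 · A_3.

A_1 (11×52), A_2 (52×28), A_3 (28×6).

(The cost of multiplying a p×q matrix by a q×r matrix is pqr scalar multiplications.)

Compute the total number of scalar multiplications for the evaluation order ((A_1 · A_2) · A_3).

(A_1 · A_2): 11×52 by 52×28 → 11×28, cost 11·52·28 = 16016
((A_1 · A_2) · A_3): 11×28 by 28×6 → 11×6, cost 11·28·6 = 1848; cumulative 17864
Total: 17864 scalar multiplications.

17864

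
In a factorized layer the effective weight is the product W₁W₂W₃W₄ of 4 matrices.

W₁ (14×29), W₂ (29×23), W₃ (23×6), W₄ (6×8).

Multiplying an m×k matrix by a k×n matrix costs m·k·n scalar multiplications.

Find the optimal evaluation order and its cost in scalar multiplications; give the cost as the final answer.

7110

Adjacent pairs: W₁W₂ = 14·29·23 = 9338; W₂W₃ = 29·23·6 = 4002; W₃W₄ = 23·6·8 = 1104.
Length 3: W₁..W₃: k=1: 0+4002+14·29·6=6438; k=2: 9338+0+14·23·6=11270 → min 6438 | W₂..W₄: k=2: 0+1104+29·23·8=6440; k=3: 4002+0+29·6·8=5394 → min 5394.
Length 4: W₁..W₄: k=1: 0+5394+14·29·8=8642; k=2: 9338+1104+14·23·8=13018; k=3: 6438+0+14·6·8=7110 → min 7110.
Optimal parenthesization: ((W₁(W₂W₃))W₄) with cost 7110.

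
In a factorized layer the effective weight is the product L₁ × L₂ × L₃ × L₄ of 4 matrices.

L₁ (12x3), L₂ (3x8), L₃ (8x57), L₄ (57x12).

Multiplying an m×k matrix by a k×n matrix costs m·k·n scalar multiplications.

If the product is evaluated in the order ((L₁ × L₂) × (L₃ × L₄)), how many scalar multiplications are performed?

6912

(L₁ × L₂): 12×3 by 3×8 → 12×8, cost 12·3·8 = 288
(L₃ × L₄): 8×57 by 57×12 → 8×12, cost 8·57·12 = 5472
((L₁ × L₂) × (L₃ × L₄)): 12×8 by 8×12 → 12×12, cost 12·8·12 = 1152; cumulative 6912
Total: 6912 scalar multiplications.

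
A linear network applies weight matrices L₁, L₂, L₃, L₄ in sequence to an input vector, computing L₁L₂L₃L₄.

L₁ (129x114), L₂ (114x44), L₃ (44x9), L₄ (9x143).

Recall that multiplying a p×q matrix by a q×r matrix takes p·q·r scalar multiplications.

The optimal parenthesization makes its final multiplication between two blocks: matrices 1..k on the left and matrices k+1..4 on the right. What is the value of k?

3

Adjacent pairs: L₁L₂ = 129·114·44 = 647064; L₂L₃ = 114·44·9 = 45144; L₃L₄ = 44·9·143 = 56628.
Length 3: L₁..L₃: k=1: 0+45144+129·114·9=177498; k=2: 647064+0+129·44·9=698148 → min 177498 | L₂..L₄: k=2: 0+56628+114·44·143=773916; k=3: 45144+0+114·9·143=191862 → min 191862.
Top-level splits: k=1: (L₁..L₁)·(L₂..L₄) → 0+191862+129·114·143 = 2294820; k=2: (L₁..L₂)·(L₃..L₄) → 647064+56628+129·44·143 = 1515360; k=3: (L₁..L₃)·(L₄..L₄) → 177498+0+129·9·143 = 343521.
Best split is after L₃, i.e. k = 3.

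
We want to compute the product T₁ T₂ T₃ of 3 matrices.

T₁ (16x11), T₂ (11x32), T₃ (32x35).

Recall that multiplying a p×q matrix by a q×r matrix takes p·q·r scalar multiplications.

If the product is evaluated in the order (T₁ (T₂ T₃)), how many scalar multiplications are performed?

(T₂ T₃): 11×32 by 32×35 → 11×35, cost 11·32·35 = 12320
(T₁ (T₂ T₃)): 16×11 by 11×35 → 16×35, cost 16·11·35 = 6160; cumulative 18480
Total: 18480 scalar multiplications.

18480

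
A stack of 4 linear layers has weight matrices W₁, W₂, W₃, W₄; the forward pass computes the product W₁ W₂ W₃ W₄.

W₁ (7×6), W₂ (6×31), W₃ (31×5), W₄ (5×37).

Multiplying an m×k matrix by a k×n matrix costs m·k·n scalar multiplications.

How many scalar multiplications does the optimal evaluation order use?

2435

Adjacent pairs: W₁W₂ = 7·6·31 = 1302; W₂W₃ = 6·31·5 = 930; W₃W₄ = 31·5·37 = 5735.
Length 3: W₁..W₃: k=1: 0+930+7·6·5=1140; k=2: 1302+0+7·31·5=2387 → min 1140 | W₂..W₄: k=2: 0+5735+6·31·37=12617; k=3: 930+0+6·5·37=2040 → min 2040.
Length 4: W₁..W₄: k=1: 0+2040+7·6·37=3594; k=2: 1302+5735+7·31·37=15066; k=3: 1140+0+7·5·37=2435 → min 2435.
Optimal order: ((W₁ (W₂ W₃)) W₄) with cost 2435.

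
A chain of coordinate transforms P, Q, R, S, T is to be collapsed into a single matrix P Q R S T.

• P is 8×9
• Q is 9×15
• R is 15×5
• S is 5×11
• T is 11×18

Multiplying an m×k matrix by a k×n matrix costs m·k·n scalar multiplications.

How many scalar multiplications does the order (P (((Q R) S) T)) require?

4248

(Q R): 9×15 by 15×5 → 9×5, cost 9·15·5 = 675
((Q R) S): 9×5 by 5×11 → 9×11, cost 9·5·11 = 495; cumulative 1170
(((Q R) S) T): 9×11 by 11×18 → 9×18, cost 9·11·18 = 1782; cumulative 2952
(P (((Q R) S) T)): 8×9 by 9×18 → 8×18, cost 8·9·18 = 1296; cumulative 4248
Total: 4248 scalar multiplications.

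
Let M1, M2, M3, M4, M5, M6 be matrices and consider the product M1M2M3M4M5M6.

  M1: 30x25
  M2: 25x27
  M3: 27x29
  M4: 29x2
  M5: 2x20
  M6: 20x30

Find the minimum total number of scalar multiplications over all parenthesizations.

Adjacent pairs: M1M2 = 30·25·27 = 20250; M2M3 = 25·27·29 = 19575; M3M4 = 27·29·2 = 1566; M4M5 = 29·2·20 = 1160; M5M6 = 2·20·30 = 1200.
Length 3: M1..M3: k=1: 0+19575+30·25·29=41325; k=2: 20250+0+30·27·29=43740 → min 41325 | M2..M4: k=2: 0+1566+25·27·2=2916; k=3: 19575+0+25·29·2=21025 → min 2916 | M3..M5: k=3: 0+1160+27·29·20=16820; k=4: 1566+0+27·2·20=2646 → min 2646 | M4..M6: k=4: 0+1200+29·2·30=2940; k=5: 1160+0+29·20·30=18560 → min 2940.
Length 4: M1..M4: k=1: 0+2916+30·25·2=4416; k=2: 20250+1566+30·27·2=23436; k=3: 41325+0+30·29·2=43065 → min 4416 | M2..M5: k=2: 0+2646+25·27·20=16146; k=3: 19575+1160+25·29·20=35235; k=4: 2916+0+25·2·20=3916 → min 3916 | M3..M6: k=3: 0+2940+27·29·30=26430; k=4: 1566+1200+27·2·30=4386; k=5: 2646+0+27·20·30=18846 → min 4386.
Length 5: M1..M5: k=1: 0+3916+30·25·20=18916; k=2: 20250+2646+30·27·20=39096; k=3: 41325+1160+30·29·20=59885; k=4: 4416+0+30·2·20=5616 → min 5616 | M2..M6: k=2: 0+4386+25·27·30=24636; k=3: 19575+2940+25·29·30=44265; k=4: 2916+1200+25·2·30=5616; k=5: 3916+0+25·20·30=18916 → min 5616.
Length 6: M1..M6: k=1: 0+5616+30·25·30=28116; k=2: 20250+4386+30·27·30=48936; k=3: 41325+2940+30·29·30=70365; k=4: 4416+1200+30·2·30=7416; k=5: 5616+0+30·20·30=23616 → min 7416.
Optimal order: ((M1(M2(M3M4)))(M5M6)) with cost 7416.

7416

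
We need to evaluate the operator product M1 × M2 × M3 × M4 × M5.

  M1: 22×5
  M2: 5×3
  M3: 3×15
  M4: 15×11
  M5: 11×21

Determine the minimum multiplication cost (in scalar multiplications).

2904

Adjacent pairs: M1M2 = 22·5·3 = 330; M2M3 = 5·3·15 = 225; M3M4 = 3·15·11 = 495; M4M5 = 15·11·21 = 3465.
Length 3: M1..M3: k=1: 0+225+22·5·15=1875; k=2: 330+0+22·3·15=1320 → min 1320 | M2..M4: k=2: 0+495+5·3·11=660; k=3: 225+0+5·15·11=1050 → min 660 | M3..M5: k=3: 0+3465+3·15·21=4410; k=4: 495+0+3·11·21=1188 → min 1188.
Length 4: M1..M4: k=1: 0+660+22·5·11=1870; k=2: 330+495+22·3·11=1551; k=3: 1320+0+22·15·11=4950 → min 1551 | M2..M5: k=2: 0+1188+5·3·21=1503; k=3: 225+3465+5·15·21=5265; k=4: 660+0+5·11·21=1815 → min 1503.
Length 5: M1..M5: k=1: 0+1503+22·5·21=3813; k=2: 330+1188+22·3·21=2904; k=3: 1320+3465+22·15·21=11715; k=4: 1551+0+22·11·21=6633 → min 2904.
Optimal order: ((M1 × M2) × ((M3 × M4) × M5)) with cost 2904.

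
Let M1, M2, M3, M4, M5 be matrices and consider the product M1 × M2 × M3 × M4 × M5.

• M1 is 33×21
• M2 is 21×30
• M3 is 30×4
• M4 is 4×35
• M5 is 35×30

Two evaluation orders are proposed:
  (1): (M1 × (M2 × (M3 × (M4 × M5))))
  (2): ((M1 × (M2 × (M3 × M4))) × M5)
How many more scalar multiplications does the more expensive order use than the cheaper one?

37665

Order (1) = (M1 × (M2 × (M3 × (M4 × M5)))): (M4 × M5): 4×35 by 35×30 → 4×30, cost 4·35·30 = 4200; (M3 × (M4 × M5)): 30×4 by 4×30 → 30×30, cost 30·4·30 = 3600; cumulative 7800; (M2 × (M3 × (M4 × M5))): 21×30 by 30×30 → 21×30, cost 21·30·30 = 18900; cumulative 26700; (M1 × (M2 × (M3 × (M4 × M5)))): 33×21 by 21×30 → 33×30, cost 33·21·30 = 20790; cumulative 47490. Total 47490.
Order (2) = ((M1 × (M2 × (M3 × M4))) × M5): (M3 × M4): 30×4 by 4×35 → 30×35, cost 30·4·35 = 4200; (M2 × (M3 × M4)): 21×30 by 30×35 → 21×35, cost 21·30·35 = 22050; cumulative 26250; (M1 × (M2 × (M3 × M4))): 33×21 by 21×35 → 33×35, cost 33·21·35 = 24255; cumulative 50505; ((M1 × (M2 × (M3 × M4))) × M5): 33×35 by 35×30 → 33×30, cost 33·35·30 = 34650; cumulative 85155. Total 85155.
Difference: |47490 − 85155| = 37665.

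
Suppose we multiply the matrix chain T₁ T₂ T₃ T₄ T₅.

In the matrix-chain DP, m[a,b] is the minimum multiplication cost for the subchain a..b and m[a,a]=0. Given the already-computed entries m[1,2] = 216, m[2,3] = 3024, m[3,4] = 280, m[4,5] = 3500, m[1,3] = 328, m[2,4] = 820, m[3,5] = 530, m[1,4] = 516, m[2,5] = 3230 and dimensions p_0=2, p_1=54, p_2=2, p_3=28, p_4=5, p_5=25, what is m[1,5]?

m[1,5] = min over k∈[1,4] of m[1,k]+m[k+1,5]+p_{0}·p_k·p_{5}.
k=1: 0 + 3230 + 2·54·25 = 5930; k=2: 216 + 530 + 2·2·25 = 846; k=3: 328 + 3500 + 2·28·25 = 5228; k=4: 516 + 0 + 2·5·25 = 766.
Minimum: 766 at k=4.

766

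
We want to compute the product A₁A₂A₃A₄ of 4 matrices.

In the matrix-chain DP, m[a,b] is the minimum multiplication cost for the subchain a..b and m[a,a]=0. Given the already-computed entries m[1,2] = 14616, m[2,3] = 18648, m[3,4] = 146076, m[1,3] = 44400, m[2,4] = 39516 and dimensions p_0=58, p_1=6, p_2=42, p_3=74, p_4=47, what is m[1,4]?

m[1,4] = min over k∈[1,3] of m[1,k]+m[k+1,4]+p_{0}·p_k·p_{4}.
k=1: 0 + 39516 + 58·6·47 = 55872; k=2: 14616 + 146076 + 58·42·47 = 275184; k=3: 44400 + 0 + 58·74·47 = 246124.
Minimum: 55872 at k=1.

55872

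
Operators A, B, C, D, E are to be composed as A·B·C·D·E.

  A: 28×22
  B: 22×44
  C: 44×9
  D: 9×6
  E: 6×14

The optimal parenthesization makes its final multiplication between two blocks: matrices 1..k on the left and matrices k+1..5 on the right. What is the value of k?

4

Adjacent pairs: AB = 28·22·44 = 27104; BC = 22·44·9 = 8712; CD = 44·9·6 = 2376; DE = 9·6·14 = 756.
Length 3: A..C: k=1: 0+8712+28·22·9=14256; k=2: 27104+0+28·44·9=38192 → min 14256 | B..D: k=2: 0+2376+22·44·6=8184; k=3: 8712+0+22·9·6=9900 → min 8184 | C..E: k=3: 0+756+44·9·14=6300; k=4: 2376+0+44·6·14=6072 → min 6072.
Length 4: A..D: k=1: 0+8184+28·22·6=11880; k=2: 27104+2376+28·44·6=36872; k=3: 14256+0+28·9·6=15768 → min 11880 | B..E: k=2: 0+6072+22·44·14=19624; k=3: 8712+756+22·9·14=12240; k=4: 8184+0+22·6·14=10032 → min 10032.
Top-level splits: k=1: (A..A)·(B..E) → 0+10032+28·22·14 = 18656; k=2: (A..B)·(C..E) → 27104+6072+28·44·14 = 50424; k=3: (A..C)·(D..E) → 14256+756+28·9·14 = 18540; k=4: (A..D)·(E..E) → 11880+0+28·6·14 = 14232.
Best split is after D, i.e. k = 4.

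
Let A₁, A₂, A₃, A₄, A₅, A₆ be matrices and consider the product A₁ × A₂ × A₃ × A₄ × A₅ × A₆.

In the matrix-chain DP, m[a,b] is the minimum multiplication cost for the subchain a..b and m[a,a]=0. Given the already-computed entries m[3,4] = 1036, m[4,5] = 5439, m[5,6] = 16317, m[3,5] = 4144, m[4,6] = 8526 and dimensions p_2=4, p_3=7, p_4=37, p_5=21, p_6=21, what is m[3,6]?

m[3,6] = min over k∈[3,5] of m[3,k]+m[k+1,6]+p_{2}·p_k·p_{6}.
k=3: 0 + 8526 + 4·7·21 = 9114; k=4: 1036 + 16317 + 4·37·21 = 20461; k=5: 4144 + 0 + 4·21·21 = 5908.
Minimum: 5908 at k=5.

5908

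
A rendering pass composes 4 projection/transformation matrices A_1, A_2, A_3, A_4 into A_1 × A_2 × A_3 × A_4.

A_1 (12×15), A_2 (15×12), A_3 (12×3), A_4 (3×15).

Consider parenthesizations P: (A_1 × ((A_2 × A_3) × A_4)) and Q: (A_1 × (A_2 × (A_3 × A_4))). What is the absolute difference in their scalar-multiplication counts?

2025

Order P = (A_1 × ((A_2 × A_3) × A_4)): (A_2 × A_3): 15×12 by 12×3 → 15×3, cost 15·12·3 = 540; ((A_2 × A_3) × A_4): 15×3 by 3×15 → 15×15, cost 15·3·15 = 675; cumulative 1215; (A_1 × ((A_2 × A_3) × A_4)): 12×15 by 15×15 → 12×15, cost 12·15·15 = 2700; cumulative 3915. Total 3915.
Order Q = (A_1 × (A_2 × (A_3 × A_4))): (A_3 × A_4): 12×3 by 3×15 → 12×15, cost 12·3·15 = 540; (A_2 × (A_3 × A_4)): 15×12 by 12×15 → 15×15, cost 15·12·15 = 2700; cumulative 3240; (A_1 × (A_2 × (A_3 × A_4))): 12×15 by 15×15 → 12×15, cost 12·15·15 = 2700; cumulative 5940. Total 5940.
Difference: |3915 − 5940| = 2025.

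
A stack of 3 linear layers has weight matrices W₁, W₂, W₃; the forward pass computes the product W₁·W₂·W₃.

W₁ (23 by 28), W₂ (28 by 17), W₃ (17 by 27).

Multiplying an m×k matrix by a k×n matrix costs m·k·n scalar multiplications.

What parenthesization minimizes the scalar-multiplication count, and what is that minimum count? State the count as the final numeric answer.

21505

(W₁·(W₂·W₃)): cost 30240.
((W₁·W₂)·W₃): cost 21505.
Optimal: ((W₁·W₂)·W₃) with cost 21505.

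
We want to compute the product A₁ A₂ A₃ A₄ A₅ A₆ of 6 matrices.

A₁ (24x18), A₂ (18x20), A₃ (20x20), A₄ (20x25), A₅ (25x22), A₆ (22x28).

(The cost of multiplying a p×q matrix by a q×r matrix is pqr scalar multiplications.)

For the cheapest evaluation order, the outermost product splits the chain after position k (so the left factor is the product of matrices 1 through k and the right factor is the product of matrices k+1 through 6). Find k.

Adjacent pairs: A₁A₂ = 24·18·20 = 8640; A₂A₃ = 18·20·20 = 7200; A₃A₄ = 20·20·25 = 10000; A₄A₅ = 20·25·22 = 11000; A₅A₆ = 25·22·28 = 15400.
Length 3: A₁..A₃: k=1: 0+7200+24·18·20=15840; k=2: 8640+0+24·20·20=18240 → min 15840 | A₂..A₄: k=2: 0+10000+18·20·25=19000; k=3: 7200+0+18·20·25=16200 → min 16200 | A₃..A₅: k=3: 0+11000+20·20·22=19800; k=4: 10000+0+20·25·22=21000 → min 19800 | A₄..A₆: k=4: 0+15400+20·25·28=29400; k=5: 11000+0+20·22·28=23320 → min 23320.
Length 4: A₁..A₄: k=1: 0+16200+24·18·25=27000; k=2: 8640+10000+24·20·25=30640; k=3: 15840+0+24·20·25=27840 → min 27000 | A₂..A₅: k=2: 0+19800+18·20·22=27720; k=3: 7200+11000+18·20·22=26120; k=4: 16200+0+18·25·22=26100 → min 26100 | A₃..A₆: k=3: 0+23320+20·20·28=34520; k=4: 10000+15400+20·25·28=39400; k=5: 19800+0+20·22·28=32120 → min 32120.
Length 5: A₁..A₅: k=1: 0+26100+24·18·22=35604; k=2: 8640+19800+24·20·22=39000; k=3: 15840+11000+24·20·22=37400; k=4: 27000+0+24·25·22=40200 → min 35604 | A₂..A₆: k=2: 0+32120+18·20·28=42200; k=3: 7200+23320+18·20·28=40600; k=4: 16200+15400+18·25·28=44200; k=5: 26100+0+18·22·28=37188 → min 37188.
Top-level splits: k=1: (A₁..A₁)·(A₂..A₆) → 0+37188+24·18·28 = 49284; k=2: (A₁..A₂)·(A₃..A₆) → 8640+32120+24·20·28 = 54200; k=3: (A₁..A₃)·(A₄..A₆) → 15840+23320+24·20·28 = 52600; k=4: (A₁..A₄)·(A₅..A₆) → 27000+15400+24·25·28 = 59200; k=5: (A₁..A₅)·(A₆..A₆) → 35604+0+24·22·28 = 50388.
Best split is after A₁, i.e. k = 1.

1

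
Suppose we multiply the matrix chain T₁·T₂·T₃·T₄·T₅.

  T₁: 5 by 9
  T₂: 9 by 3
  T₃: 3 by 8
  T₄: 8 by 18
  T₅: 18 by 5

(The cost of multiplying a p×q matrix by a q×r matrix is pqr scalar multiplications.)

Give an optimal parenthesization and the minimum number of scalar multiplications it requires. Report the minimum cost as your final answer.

Adjacent pairs: T₁T₂ = 5·9·3 = 135; T₂T₃ = 9·3·8 = 216; T₃T₄ = 3·8·18 = 432; T₄T₅ = 8·18·5 = 720.
Length 3: T₁..T₃: k=1: 0+216+5·9·8=576; k=2: 135+0+5·3·8=255 → min 255 | T₂..T₄: k=2: 0+432+9·3·18=918; k=3: 216+0+9·8·18=1512 → min 918 | T₃..T₅: k=3: 0+720+3·8·5=840; k=4: 432+0+3·18·5=702 → min 702.
Length 4: T₁..T₄: k=1: 0+918+5·9·18=1728; k=2: 135+432+5·3·18=837; k=3: 255+0+5·8·18=975 → min 837 | T₂..T₅: k=2: 0+702+9·3·5=837; k=3: 216+720+9·8·5=1296; k=4: 918+0+9·18·5=1728 → min 837.
Length 5: T₁..T₅: k=1: 0+837+5·9·5=1062; k=2: 135+702+5·3·5=912; k=3: 255+720+5·8·5=1175; k=4: 837+0+5·18·5=1287 → min 912.
Optimal parenthesization: ((T₁·T₂)·((T₃·T₄)·T₅)) with cost 912.

912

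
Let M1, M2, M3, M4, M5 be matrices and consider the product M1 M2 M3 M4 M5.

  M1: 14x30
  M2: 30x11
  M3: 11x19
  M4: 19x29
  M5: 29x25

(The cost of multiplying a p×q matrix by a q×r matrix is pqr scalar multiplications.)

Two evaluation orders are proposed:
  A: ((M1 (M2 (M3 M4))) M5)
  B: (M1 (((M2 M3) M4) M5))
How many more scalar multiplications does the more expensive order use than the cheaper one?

17089

Order A = ((M1 (M2 (M3 M4))) M5): (M3 M4): 11×19 by 19×29 → 11×29, cost 11·19·29 = 6061; (M2 (M3 M4)): 30×11 by 11×29 → 30×29, cost 30·11·29 = 9570; cumulative 15631; (M1 (M2 (M3 M4))): 14×30 by 30×29 → 14×29, cost 14·30·29 = 12180; cumulative 27811; ((M1 (M2 (M3 M4))) M5): 14×29 by 29×25 → 14×25, cost 14·29·25 = 10150; cumulative 37961. Total 37961.
Order B = (M1 (((M2 M3) M4) M5)): (M2 M3): 30×11 by 11×19 → 30×19, cost 30·11·19 = 6270; ((M2 M3) M4): 30×19 by 19×29 → 30×29, cost 30·19·29 = 16530; cumulative 22800; (((M2 M3) M4) M5): 30×29 by 29×25 → 30×25, cost 30·29·25 = 21750; cumulative 44550; (M1 (((M2 M3) M4) M5)): 14×30 by 30×25 → 14×25, cost 14·30·25 = 10500; cumulative 55050. Total 55050.
Difference: |37961 − 55050| = 17089.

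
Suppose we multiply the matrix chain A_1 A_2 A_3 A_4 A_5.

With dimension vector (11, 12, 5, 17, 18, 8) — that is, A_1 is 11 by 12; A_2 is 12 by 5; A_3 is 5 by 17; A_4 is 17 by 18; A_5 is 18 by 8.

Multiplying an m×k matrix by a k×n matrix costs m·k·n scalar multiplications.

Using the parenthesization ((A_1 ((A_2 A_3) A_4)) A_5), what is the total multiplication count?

8652

(A_2 A_3): 12×5 by 5×17 → 12×17, cost 12·5·17 = 1020
((A_2 A_3) A_4): 12×17 by 17×18 → 12×18, cost 12·17·18 = 3672; cumulative 4692
(A_1 ((A_2 A_3) A_4)): 11×12 by 12×18 → 11×18, cost 11·12·18 = 2376; cumulative 7068
((A_1 ((A_2 A_3) A_4)) A_5): 11×18 by 18×8 → 11×8, cost 11·18·8 = 1584; cumulative 8652
Total: 8652 scalar multiplications.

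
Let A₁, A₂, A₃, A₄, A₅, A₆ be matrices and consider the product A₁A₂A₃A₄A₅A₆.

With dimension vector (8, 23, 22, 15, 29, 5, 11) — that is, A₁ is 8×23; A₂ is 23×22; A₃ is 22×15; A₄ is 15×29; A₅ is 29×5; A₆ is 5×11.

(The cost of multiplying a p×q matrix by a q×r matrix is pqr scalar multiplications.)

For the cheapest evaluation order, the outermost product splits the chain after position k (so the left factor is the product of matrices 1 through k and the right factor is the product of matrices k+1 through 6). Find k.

Adjacent pairs: A₁A₂ = 8·23·22 = 4048; A₂A₃ = 23·22·15 = 7590; A₃A₄ = 22·15·29 = 9570; A₄A₅ = 15·29·5 = 2175; A₅A₆ = 29·5·11 = 1595.
Length 3: A₁..A₃: k=1: 0+7590+8·23·15=10350; k=2: 4048+0+8·22·15=6688 → min 6688 | A₂..A₄: k=2: 0+9570+23·22·29=24244; k=3: 7590+0+23·15·29=17595 → min 17595 | A₃..A₅: k=3: 0+2175+22·15·5=3825; k=4: 9570+0+22·29·5=12760 → min 3825 | A₄..A₆: k=4: 0+1595+15·29·11=6380; k=5: 2175+0+15·5·11=3000 → min 3000.
Length 4: A₁..A₄: k=1: 0+17595+8·23·29=22931; k=2: 4048+9570+8·22·29=18722; k=3: 6688+0+8·15·29=10168 → min 10168 | A₂..A₅: k=2: 0+3825+23·22·5=6355; k=3: 7590+2175+23·15·5=11490; k=4: 17595+0+23·29·5=20930 → min 6355 | A₃..A₆: k=3: 0+3000+22·15·11=6630; k=4: 9570+1595+22·29·11=18183; k=5: 3825+0+22·5·11=5035 → min 5035.
Length 5: A₁..A₅: k=1: 0+6355+8·23·5=7275; k=2: 4048+3825+8·22·5=8753; k=3: 6688+2175+8·15·5=9463; k=4: 10168+0+8·29·5=11328 → min 7275 | A₂..A₆: k=2: 0+5035+23·22·11=10601; k=3: 7590+3000+23·15·11=14385; k=4: 17595+1595+23·29·11=26527; k=5: 6355+0+23·5·11=7620 → min 7620.
Top-level splits: k=1: (A₁..A₁)·(A₂..A₆) → 0+7620+8·23·11 = 9644; k=2: (A₁..A₂)·(A₃..A₆) → 4048+5035+8·22·11 = 11019; k=3: (A₁..A₃)·(A₄..A₆) → 6688+3000+8·15·11 = 11008; k=4: (A₁..A₄)·(A₅..A₆) → 10168+1595+8·29·11 = 14315; k=5: (A₁..A₅)·(A₆..A₆) → 7275+0+8·5·11 = 7715.
Best split is after A₅, i.e. k = 5.

5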